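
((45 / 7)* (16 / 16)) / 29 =45 / 203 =0.22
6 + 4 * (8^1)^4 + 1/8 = 16390.12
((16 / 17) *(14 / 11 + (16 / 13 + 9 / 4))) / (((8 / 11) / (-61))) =-165859 / 442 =-375.25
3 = 3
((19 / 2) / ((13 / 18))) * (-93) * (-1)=15903 / 13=1223.31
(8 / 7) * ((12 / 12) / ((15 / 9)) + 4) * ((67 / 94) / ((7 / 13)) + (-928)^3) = -4201396860.70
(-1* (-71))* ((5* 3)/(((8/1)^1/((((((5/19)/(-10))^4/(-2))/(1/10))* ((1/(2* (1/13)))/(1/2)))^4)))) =19010915625/151226371836540966761136128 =0.00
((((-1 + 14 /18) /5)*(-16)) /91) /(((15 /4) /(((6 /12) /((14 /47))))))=1504 /429975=0.00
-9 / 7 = -1.29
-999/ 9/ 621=-37/ 207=-0.18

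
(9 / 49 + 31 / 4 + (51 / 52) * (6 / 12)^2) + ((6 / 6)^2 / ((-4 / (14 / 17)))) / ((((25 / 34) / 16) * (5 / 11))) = -2136669 / 1274000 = -1.68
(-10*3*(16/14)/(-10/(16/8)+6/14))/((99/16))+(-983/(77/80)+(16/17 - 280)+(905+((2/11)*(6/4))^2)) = -17022686/43197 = -394.07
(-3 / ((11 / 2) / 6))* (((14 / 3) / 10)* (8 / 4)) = -168 / 55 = -3.05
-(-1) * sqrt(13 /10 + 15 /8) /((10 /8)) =sqrt(1270) /25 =1.43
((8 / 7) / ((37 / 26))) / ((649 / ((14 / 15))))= 416 / 360195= 0.00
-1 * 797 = -797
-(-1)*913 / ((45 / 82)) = 74866 / 45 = 1663.69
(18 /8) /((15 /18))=27 /10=2.70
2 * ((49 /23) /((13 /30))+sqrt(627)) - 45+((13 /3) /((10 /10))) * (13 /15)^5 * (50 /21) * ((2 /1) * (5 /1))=1748510189 /114434775+2 * sqrt(627)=65.36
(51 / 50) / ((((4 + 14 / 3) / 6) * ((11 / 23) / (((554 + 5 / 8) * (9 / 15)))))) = 140524227 / 286000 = 491.34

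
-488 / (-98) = 244 / 49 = 4.98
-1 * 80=-80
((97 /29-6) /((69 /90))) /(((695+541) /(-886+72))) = 156695 /68701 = 2.28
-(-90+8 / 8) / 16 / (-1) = -89 / 16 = -5.56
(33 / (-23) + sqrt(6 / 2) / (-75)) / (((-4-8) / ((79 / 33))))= 79 * sqrt(3) / 29700 + 79 / 276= 0.29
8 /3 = 2.67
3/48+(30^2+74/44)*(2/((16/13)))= 64473/44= 1465.30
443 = 443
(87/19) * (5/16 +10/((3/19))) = 88595/304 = 291.43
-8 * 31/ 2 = -124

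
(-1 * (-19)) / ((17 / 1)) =19 / 17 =1.12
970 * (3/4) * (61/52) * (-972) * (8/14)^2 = -172539720/637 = -270862.98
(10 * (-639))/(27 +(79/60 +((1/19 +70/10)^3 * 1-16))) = -2629740600/149435041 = -17.60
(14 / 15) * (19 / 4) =133 / 30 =4.43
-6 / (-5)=6 / 5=1.20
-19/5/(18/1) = -19/90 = -0.21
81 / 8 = 10.12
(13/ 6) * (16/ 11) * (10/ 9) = 1040/ 297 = 3.50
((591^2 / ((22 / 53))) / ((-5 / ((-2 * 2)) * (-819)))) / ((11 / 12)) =-49365048 / 55055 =-896.65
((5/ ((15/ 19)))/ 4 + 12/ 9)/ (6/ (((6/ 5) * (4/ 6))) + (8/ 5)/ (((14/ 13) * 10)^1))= 6125/ 16062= 0.38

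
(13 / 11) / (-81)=-13 / 891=-0.01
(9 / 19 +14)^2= 75625 / 361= 209.49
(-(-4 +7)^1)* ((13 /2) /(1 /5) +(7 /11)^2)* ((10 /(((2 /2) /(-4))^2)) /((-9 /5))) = 3185200 /363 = 8774.66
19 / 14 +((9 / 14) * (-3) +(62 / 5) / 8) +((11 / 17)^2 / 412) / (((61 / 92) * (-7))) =248707159 / 254210180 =0.98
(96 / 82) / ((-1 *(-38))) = 24 / 779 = 0.03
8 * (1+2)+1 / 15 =361 / 15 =24.07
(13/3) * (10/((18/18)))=43.33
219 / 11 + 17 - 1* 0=406 / 11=36.91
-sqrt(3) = -1.73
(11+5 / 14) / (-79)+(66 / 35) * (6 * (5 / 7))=7.94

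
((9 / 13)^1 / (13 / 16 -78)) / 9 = -16 / 16055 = -0.00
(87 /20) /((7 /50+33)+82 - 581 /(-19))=8265 /276866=0.03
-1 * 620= -620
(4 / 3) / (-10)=-2 / 15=-0.13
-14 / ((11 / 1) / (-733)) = 10262 / 11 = 932.91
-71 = -71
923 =923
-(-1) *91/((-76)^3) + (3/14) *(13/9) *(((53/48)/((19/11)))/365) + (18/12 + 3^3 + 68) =96.50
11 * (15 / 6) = 55 / 2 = 27.50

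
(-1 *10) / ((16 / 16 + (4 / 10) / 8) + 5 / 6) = -600 / 113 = -5.31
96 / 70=48 / 35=1.37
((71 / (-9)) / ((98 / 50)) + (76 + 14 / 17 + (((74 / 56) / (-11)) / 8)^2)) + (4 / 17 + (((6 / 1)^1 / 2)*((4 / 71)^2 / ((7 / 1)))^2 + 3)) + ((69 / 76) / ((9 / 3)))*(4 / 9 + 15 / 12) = 76.55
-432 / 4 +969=861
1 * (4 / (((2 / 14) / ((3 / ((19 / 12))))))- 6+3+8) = 1103 / 19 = 58.05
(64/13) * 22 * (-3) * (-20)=84480/13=6498.46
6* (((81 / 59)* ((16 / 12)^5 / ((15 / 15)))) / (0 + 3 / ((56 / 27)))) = 114688 / 4779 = 24.00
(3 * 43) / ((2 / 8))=516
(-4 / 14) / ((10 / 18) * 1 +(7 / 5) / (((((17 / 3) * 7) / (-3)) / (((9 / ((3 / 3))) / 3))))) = -765 / 637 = -1.20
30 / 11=2.73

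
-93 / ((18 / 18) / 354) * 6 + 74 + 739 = -196719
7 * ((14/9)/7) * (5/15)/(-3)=-14/81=-0.17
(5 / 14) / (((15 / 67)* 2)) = 0.80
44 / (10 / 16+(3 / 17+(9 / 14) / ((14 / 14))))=3808 / 125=30.46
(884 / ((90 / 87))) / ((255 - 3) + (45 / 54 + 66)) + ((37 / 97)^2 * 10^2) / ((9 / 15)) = 7270869872 / 269991255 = 26.93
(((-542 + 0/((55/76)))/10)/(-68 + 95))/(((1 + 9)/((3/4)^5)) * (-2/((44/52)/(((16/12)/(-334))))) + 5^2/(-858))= -5.45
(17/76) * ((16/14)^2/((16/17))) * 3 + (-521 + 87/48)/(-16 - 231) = 45183/14896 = 3.03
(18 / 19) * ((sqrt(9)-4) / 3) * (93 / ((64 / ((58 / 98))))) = -8091 / 29792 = -0.27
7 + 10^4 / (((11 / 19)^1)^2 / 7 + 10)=25447737 / 25391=1002.23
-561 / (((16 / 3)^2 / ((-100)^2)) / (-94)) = 148314375 / 8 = 18539296.88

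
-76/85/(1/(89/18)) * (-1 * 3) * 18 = 20292/85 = 238.73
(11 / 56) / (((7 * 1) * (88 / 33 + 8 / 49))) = 33 / 3328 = 0.01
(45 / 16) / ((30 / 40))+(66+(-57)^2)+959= 17111 / 4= 4277.75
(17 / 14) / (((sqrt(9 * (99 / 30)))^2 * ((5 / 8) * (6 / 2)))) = 136 / 6237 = 0.02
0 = 0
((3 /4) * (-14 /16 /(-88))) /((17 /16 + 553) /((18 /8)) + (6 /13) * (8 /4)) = 273 /9048512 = 0.00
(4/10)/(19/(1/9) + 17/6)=0.00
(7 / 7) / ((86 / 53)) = 53 / 86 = 0.62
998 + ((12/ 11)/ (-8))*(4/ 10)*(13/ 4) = 219521/ 220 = 997.82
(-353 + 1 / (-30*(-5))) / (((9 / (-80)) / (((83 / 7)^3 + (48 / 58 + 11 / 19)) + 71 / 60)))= 2004929369723254 / 382710825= 5238757.93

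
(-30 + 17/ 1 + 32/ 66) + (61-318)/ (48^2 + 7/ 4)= -3843023/ 304359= -12.63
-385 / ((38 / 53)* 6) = -89.50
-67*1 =-67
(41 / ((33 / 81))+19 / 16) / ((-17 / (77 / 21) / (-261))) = 1559127 / 272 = 5732.08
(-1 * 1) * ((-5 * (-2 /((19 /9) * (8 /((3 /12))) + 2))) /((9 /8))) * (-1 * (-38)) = -1520 /313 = -4.86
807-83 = 724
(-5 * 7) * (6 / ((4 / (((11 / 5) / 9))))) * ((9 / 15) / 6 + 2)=-539 / 20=-26.95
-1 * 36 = -36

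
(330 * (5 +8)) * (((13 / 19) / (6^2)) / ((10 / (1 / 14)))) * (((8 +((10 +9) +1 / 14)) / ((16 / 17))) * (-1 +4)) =11977537 / 238336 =50.25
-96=-96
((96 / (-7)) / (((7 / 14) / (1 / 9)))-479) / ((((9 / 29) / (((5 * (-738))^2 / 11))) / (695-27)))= -98894619850800 / 77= -1284345712348.05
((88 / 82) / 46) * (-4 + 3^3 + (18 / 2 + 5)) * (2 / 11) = 148 / 943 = 0.16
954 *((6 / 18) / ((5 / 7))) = 2226 / 5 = 445.20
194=194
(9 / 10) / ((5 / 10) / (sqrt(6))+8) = 864 / 7675 - 9 * sqrt(6) / 7675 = 0.11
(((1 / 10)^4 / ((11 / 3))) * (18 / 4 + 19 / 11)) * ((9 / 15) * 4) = 1233 / 3025000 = 0.00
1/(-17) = -1/17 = -0.06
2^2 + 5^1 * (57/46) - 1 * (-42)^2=-80675/46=-1753.80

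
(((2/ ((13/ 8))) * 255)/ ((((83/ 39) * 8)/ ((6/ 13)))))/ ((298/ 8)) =36720/ 160771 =0.23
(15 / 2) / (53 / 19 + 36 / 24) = 285 / 163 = 1.75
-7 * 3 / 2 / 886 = -21 / 1772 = -0.01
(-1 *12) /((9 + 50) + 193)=-1 /21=-0.05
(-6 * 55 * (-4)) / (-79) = -1320 / 79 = -16.71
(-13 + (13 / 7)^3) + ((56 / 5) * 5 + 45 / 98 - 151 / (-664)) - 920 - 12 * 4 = -209055419 / 227752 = -917.91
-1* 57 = -57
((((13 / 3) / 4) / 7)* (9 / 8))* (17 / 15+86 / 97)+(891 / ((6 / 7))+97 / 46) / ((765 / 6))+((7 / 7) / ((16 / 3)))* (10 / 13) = 8.67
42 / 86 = 0.49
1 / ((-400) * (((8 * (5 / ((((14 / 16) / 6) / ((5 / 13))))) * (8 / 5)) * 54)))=-91 / 331776000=-0.00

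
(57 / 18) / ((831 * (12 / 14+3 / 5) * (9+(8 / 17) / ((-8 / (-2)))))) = 133 / 463698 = 0.00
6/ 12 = 1/ 2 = 0.50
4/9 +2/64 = 0.48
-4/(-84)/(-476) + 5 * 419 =20941619/9996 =2095.00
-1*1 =-1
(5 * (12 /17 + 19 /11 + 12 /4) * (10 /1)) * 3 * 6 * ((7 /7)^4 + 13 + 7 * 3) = 32004000 /187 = 171144.39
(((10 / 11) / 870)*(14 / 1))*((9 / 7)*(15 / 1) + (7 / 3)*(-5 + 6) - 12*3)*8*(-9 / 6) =2416 / 957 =2.52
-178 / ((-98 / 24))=2136 / 49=43.59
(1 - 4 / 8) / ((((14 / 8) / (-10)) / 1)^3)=-32000 / 343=-93.29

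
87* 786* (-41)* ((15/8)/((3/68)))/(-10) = 23831127/2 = 11915563.50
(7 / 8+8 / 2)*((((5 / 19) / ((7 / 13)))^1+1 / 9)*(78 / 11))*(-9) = -546039 / 2926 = -186.62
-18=-18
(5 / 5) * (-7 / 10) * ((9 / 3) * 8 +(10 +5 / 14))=-481 / 20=-24.05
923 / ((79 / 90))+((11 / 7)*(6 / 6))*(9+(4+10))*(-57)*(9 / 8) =-5601411 / 4424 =-1266.14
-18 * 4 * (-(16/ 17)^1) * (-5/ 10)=-576/ 17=-33.88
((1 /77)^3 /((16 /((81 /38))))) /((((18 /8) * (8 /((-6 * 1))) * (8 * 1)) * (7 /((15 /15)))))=-0.00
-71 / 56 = -1.27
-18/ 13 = -1.38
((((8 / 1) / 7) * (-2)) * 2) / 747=-32 / 5229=-0.01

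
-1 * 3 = -3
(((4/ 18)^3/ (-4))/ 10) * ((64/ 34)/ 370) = -16/ 11463525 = -0.00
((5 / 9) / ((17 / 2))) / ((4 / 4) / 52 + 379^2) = 520 / 1142807949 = 0.00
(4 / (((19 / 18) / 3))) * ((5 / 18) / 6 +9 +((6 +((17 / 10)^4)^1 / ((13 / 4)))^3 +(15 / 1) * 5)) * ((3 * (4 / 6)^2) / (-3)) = -661260379867048547 / 183440917968750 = -3604.76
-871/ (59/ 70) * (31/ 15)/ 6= -189007/ 531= -355.95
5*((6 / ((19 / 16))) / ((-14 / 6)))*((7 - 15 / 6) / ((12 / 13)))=-7020 / 133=-52.78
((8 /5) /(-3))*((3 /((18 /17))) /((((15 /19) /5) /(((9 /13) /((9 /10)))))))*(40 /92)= -25840 /8073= -3.20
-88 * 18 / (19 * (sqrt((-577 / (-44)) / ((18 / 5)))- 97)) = 0.88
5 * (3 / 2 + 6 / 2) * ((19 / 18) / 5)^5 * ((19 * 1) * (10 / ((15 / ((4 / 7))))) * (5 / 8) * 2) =47045881 / 551124000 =0.09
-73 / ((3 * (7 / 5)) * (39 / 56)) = -2920 / 117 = -24.96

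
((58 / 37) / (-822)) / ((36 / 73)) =-2117 / 547452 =-0.00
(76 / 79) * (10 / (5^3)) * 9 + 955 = 1887493 / 1975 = 955.69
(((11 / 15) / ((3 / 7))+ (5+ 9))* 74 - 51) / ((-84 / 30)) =-397.01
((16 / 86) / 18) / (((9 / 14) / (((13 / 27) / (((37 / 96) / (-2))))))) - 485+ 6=-555609473 / 1159839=-479.04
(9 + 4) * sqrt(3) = 13 * sqrt(3) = 22.52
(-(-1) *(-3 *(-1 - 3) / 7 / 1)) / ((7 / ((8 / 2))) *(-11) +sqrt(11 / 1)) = -48 / 523 - 192 *sqrt(11) / 40271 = -0.11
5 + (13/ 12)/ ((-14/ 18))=101/ 28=3.61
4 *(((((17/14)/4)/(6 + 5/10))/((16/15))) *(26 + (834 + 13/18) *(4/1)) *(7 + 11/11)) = 4714.54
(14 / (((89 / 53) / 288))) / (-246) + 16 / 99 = -3467600 / 361251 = -9.60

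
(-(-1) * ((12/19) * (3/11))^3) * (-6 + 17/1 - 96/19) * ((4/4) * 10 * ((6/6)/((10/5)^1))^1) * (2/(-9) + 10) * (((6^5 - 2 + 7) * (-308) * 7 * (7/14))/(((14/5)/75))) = -478594992960000/1433531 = -333857442.19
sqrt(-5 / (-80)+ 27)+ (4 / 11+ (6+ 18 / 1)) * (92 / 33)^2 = sqrt(433) / 4+ 2268352 / 11979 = 194.56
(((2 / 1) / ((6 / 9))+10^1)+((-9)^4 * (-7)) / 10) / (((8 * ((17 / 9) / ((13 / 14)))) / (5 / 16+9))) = -798379101 / 304640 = -2620.73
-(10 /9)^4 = -10000 /6561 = -1.52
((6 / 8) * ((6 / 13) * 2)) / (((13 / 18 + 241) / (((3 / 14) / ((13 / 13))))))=243 / 395941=0.00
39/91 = 3/7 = 0.43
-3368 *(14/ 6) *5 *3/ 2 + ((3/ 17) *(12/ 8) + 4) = -2003815/ 34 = -58935.74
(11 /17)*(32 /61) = 352 /1037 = 0.34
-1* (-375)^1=375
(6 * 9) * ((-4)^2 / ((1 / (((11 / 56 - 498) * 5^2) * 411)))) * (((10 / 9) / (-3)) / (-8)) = -1432180875 / 7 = -204597267.86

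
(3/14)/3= 1/14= 0.07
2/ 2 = 1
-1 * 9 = -9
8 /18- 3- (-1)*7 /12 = -71 /36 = -1.97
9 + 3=12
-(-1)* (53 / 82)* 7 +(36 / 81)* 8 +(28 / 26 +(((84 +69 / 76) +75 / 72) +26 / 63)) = 487530397 / 5104008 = 95.52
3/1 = 3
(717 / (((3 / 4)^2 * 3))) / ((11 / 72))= 30592 / 11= 2781.09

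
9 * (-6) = -54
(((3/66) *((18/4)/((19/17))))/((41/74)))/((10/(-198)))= -50949/7790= -6.54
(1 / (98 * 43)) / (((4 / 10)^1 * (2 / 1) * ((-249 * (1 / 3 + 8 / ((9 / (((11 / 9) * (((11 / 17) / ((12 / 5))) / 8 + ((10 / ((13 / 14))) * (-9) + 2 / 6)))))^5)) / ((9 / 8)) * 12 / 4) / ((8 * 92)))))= 107725987960236743591157710192640 / 1016063450305579057438615156721957268913639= 0.00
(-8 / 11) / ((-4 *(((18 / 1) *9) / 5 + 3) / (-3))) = -10 / 649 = -0.02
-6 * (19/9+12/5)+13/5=-367/15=-24.47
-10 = -10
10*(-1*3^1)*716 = -21480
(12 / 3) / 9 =4 / 9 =0.44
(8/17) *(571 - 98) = 3784/17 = 222.59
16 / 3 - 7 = -5 / 3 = -1.67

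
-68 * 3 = -204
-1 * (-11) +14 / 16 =95 / 8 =11.88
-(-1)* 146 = 146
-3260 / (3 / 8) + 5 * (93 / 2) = -50765 / 6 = -8460.83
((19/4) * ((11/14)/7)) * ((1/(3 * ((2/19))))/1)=3971/2352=1.69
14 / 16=7 / 8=0.88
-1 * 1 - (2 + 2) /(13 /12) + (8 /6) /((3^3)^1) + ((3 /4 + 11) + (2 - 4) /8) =6.86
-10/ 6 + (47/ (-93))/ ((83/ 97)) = -5808/ 2573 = -2.26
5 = 5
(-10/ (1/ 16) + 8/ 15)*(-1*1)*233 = 557336/ 15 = 37155.73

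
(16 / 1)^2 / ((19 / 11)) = 2816 / 19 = 148.21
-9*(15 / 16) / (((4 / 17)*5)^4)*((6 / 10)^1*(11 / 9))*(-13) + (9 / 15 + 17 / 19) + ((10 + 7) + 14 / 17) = 50693651221 / 826880000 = 61.31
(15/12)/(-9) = -5/36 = -0.14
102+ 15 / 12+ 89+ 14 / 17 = 13129 / 68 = 193.07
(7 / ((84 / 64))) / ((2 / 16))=128 / 3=42.67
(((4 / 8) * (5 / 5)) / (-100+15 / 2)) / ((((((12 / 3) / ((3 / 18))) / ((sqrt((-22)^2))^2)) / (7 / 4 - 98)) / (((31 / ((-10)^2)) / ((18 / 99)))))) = 17.89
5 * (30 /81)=50 /27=1.85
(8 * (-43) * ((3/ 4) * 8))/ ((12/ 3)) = -516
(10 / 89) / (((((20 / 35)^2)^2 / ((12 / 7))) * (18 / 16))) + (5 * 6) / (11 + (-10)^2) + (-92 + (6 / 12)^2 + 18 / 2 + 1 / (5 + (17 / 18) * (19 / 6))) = -1376859877 / 17051154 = -80.75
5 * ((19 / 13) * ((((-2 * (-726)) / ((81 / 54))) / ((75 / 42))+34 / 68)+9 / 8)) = 2066079 / 520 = 3973.23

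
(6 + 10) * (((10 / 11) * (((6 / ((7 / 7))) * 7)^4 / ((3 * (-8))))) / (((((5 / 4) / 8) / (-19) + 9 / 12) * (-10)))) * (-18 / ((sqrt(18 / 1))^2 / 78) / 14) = -7027098624 / 4961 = -1416468.18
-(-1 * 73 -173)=246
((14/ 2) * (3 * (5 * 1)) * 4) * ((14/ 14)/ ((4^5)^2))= 105/ 262144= 0.00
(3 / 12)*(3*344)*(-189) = -48762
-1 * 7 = -7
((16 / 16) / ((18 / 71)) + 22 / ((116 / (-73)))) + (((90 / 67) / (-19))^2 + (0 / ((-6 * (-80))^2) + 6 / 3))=-3339416698 / 422958069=-7.90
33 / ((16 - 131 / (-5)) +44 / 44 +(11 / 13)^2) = 27885 / 37109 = 0.75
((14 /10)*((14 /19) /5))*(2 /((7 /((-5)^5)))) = -3500 /19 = -184.21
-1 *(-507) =507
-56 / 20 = -14 / 5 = -2.80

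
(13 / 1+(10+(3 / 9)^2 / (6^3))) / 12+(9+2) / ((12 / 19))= 451009 / 23328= 19.33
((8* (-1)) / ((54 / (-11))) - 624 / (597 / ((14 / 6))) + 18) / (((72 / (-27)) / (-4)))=46183 / 1791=25.79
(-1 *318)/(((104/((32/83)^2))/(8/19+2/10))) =-0.28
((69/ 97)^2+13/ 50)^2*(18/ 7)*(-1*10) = -166968481743/ 11066160125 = -15.09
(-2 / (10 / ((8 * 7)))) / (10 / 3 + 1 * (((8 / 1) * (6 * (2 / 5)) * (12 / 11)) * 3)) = -924 / 5459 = -0.17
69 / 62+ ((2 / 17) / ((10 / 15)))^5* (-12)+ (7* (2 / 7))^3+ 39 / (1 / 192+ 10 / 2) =46126969235 / 2728965154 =16.90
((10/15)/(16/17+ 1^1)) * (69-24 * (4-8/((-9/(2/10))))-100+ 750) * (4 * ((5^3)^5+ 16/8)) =38519775393149432/1485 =25939242688989.52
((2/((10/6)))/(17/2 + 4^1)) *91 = 1092/125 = 8.74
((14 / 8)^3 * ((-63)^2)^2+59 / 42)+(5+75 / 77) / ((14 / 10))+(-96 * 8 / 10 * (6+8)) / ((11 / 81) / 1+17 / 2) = 61115792161131109 / 723898560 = 84425906.53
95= 95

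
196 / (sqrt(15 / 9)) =196 * sqrt(15) / 5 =151.82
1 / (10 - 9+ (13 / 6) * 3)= 2 / 15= 0.13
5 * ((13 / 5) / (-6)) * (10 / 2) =-65 / 6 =-10.83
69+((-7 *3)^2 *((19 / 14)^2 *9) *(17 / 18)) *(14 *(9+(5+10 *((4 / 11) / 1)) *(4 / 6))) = 62766135 / 44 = 1426503.07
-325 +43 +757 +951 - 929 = 497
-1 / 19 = -0.05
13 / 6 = 2.17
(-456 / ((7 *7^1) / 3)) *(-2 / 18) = 152 / 49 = 3.10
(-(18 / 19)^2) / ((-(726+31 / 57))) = 972 / 786847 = 0.00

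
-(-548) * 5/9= 2740/9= 304.44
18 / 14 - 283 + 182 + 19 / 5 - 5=-3532 / 35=-100.91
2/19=0.11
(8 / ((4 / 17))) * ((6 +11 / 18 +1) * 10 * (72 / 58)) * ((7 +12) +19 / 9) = 17700400 / 261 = 67817.62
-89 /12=-7.42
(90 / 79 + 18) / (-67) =-1512 / 5293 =-0.29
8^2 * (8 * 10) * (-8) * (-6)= 245760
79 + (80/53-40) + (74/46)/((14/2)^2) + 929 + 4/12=173794918/179193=969.88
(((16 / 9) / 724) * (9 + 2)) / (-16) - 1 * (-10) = 10.00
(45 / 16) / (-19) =-45 / 304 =-0.15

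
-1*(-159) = 159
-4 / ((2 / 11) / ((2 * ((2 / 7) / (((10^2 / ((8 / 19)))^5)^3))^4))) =-0.00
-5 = -5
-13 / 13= -1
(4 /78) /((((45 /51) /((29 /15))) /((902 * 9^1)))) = 912.18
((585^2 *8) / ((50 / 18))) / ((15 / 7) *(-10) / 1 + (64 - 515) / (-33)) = -20697768 / 163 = -126980.17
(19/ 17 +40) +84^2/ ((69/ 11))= 455901/ 391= 1165.99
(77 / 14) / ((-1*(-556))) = 11 / 1112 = 0.01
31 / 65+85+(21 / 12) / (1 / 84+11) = 1029771 / 12025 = 85.64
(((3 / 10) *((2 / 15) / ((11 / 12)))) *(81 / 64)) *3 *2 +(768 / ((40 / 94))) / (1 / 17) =67500249 / 2200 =30681.93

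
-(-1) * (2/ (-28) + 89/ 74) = 293/ 259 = 1.13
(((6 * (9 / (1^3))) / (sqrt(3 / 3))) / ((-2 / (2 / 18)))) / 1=-3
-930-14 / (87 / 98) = -82282 / 87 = -945.77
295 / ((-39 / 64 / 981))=-474904.62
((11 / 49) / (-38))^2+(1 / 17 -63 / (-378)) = 0.23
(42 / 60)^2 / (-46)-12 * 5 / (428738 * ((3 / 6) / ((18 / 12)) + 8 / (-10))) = -71458567 / 6902681800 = -0.01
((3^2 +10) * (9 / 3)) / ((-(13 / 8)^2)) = -3648 / 169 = -21.59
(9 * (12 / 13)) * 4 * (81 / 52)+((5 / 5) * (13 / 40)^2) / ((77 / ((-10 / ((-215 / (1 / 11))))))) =254888754961 / 4924119200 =51.76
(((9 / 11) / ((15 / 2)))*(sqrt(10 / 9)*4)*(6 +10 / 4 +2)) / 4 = 21*sqrt(10) / 55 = 1.21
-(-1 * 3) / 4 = 3 / 4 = 0.75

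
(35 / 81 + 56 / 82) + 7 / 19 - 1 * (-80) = 5141524 / 63099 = 81.48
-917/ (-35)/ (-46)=-131/ 230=-0.57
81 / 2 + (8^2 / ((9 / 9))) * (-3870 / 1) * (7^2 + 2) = -25263279 / 2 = -12631639.50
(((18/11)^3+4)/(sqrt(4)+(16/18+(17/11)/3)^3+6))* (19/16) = 38630439/41792044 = 0.92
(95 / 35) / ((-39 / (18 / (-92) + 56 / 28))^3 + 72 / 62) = -336782543 / 1252786607604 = -0.00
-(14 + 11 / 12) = -14.92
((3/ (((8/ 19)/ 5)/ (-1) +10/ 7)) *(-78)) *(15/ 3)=-129675/ 149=-870.30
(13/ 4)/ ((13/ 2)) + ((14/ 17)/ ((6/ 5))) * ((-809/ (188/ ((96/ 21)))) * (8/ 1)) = -515363/ 4794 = -107.50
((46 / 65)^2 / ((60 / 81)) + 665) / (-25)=-14062408 / 528125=-26.63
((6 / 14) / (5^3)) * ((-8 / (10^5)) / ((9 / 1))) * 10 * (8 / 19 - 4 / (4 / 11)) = 67 / 20781250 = 0.00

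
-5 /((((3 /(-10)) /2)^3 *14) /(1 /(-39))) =-20000 /7371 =-2.71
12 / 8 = 3 / 2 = 1.50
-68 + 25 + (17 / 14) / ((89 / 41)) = -52881 / 1246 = -42.44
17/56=0.30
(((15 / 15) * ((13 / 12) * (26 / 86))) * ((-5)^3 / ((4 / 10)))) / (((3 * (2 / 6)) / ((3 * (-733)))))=77423125 / 344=225067.22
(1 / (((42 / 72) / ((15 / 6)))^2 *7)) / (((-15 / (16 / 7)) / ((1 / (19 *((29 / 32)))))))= -30720 / 1322951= -0.02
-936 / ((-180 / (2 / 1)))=52 / 5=10.40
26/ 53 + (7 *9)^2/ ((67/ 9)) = 1894955/ 3551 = 533.64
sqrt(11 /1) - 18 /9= -2+sqrt(11)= 1.32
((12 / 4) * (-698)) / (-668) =1047 / 334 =3.13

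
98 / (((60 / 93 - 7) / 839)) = -2548882 / 197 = -12938.49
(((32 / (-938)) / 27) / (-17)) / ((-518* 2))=-4 / 55755189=-0.00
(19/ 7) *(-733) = -13927/ 7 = -1989.57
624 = 624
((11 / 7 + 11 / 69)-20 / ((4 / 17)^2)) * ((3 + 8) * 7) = -7640501 / 276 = -27682.97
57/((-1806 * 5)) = -19/3010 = -0.01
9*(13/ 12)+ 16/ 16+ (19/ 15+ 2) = 841/ 60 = 14.02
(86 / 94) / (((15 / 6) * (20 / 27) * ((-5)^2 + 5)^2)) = 129 / 235000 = 0.00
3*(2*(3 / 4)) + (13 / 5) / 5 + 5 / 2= 188 / 25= 7.52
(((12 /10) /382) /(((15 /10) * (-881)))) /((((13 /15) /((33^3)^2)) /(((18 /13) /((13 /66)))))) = -9205583683032 /369691387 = -24900.73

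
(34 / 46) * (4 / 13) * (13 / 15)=68 / 345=0.20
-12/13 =-0.92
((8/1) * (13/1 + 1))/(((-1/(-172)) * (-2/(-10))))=96320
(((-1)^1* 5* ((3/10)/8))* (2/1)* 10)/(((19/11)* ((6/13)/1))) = -715/152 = -4.70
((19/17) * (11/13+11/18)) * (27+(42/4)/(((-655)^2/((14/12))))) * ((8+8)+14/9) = 23716024262909/30719906100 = 772.01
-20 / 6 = -10 / 3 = -3.33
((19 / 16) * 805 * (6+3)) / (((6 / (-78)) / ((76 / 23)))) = -1478295 / 4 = -369573.75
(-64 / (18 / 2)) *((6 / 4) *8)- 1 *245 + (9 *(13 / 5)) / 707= -3502834 / 10605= -330.30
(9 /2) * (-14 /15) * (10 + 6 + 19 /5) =-2079 /25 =-83.16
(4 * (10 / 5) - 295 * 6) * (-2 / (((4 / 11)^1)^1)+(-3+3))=9691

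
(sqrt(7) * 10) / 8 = 5 * sqrt(7) / 4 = 3.31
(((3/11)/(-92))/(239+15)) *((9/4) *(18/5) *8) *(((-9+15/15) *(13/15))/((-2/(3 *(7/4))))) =-22113/1606550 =-0.01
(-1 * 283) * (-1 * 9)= 2547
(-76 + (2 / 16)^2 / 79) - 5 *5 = -510655 / 5056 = -101.00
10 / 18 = 5 / 9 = 0.56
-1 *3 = -3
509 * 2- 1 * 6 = 1012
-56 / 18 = -28 / 9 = -3.11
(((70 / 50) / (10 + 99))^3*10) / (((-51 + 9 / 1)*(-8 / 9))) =0.00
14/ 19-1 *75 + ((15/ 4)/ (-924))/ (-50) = -17383501/ 234080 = -74.26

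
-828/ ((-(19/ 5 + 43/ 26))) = 107640/ 709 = 151.82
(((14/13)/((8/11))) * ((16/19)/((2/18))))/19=2772/4693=0.59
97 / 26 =3.73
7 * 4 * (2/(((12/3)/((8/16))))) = 7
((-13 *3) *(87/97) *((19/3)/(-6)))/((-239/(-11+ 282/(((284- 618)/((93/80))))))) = 1146602899/619449760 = 1.85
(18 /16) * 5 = 45 /8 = 5.62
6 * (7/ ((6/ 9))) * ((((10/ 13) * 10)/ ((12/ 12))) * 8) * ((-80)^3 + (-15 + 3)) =-25805404800/ 13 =-1985031138.46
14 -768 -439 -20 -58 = -1271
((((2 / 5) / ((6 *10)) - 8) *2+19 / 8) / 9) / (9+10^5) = -8167 / 540048600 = -0.00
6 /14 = 3 /7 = 0.43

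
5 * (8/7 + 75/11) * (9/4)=27585/308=89.56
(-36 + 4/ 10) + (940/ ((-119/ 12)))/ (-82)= -840262/ 24395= -34.44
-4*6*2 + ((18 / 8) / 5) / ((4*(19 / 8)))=-9111 / 190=-47.95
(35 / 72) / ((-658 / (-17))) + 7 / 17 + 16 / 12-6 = -488107 / 115056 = -4.24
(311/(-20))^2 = 96721/400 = 241.80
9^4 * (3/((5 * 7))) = 19683/35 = 562.37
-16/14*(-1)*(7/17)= 8/17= 0.47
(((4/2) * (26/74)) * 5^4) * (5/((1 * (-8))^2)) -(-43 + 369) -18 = -366671/1184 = -309.69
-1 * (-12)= 12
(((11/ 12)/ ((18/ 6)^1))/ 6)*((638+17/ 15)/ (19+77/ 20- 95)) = -105457/ 233766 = -0.45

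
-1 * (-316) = 316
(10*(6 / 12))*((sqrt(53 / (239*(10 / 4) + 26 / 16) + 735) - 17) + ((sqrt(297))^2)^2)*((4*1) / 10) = 2*sqrt(16887076247) / 4793 + 176384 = 176438.23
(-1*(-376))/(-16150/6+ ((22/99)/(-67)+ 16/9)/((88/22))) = -453456/3245615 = -0.14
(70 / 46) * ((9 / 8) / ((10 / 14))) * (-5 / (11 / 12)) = -6615 / 506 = -13.07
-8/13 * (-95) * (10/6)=3800/39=97.44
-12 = -12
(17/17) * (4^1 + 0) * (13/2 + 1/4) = 27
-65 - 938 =-1003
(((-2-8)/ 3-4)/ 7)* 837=-6138/ 7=-876.86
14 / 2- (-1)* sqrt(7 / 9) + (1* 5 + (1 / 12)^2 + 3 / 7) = sqrt(7) / 3 + 12535 / 1008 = 13.32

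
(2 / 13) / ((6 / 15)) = 5 / 13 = 0.38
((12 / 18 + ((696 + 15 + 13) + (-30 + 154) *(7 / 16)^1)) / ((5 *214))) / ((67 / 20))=9347 / 43014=0.22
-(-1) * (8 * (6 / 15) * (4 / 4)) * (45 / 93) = 48 / 31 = 1.55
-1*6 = -6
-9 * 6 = -54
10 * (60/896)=75/112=0.67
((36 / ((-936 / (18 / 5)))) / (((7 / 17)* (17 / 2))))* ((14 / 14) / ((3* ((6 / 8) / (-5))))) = 8 / 91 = 0.09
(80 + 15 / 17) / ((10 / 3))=24.26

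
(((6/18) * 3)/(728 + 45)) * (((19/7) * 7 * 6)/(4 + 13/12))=1368/47153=0.03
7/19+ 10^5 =1900007/19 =100000.37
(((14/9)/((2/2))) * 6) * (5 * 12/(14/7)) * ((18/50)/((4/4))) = 504/5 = 100.80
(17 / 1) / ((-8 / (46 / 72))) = -391 / 288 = -1.36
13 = 13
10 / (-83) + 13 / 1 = 1069 / 83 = 12.88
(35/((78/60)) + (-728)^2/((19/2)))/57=13786234/14079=979.21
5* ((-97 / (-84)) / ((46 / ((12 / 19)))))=485 / 6118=0.08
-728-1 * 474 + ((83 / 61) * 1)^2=-4465753 / 3721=-1200.15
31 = 31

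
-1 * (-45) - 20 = 25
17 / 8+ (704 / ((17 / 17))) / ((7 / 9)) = 50807 / 56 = 907.27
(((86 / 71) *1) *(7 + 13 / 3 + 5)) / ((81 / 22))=92708 / 17253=5.37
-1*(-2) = 2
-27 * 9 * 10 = -2430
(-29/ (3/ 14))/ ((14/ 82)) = -2378/ 3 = -792.67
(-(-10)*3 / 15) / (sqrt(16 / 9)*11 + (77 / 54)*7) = 108 / 1331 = 0.08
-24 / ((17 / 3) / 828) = -59616 / 17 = -3506.82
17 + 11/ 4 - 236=-865/ 4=-216.25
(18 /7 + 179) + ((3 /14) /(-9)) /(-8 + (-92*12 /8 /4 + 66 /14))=2017084 /11109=181.57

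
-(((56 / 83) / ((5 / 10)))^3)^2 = -1973822685184 / 326940373369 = -6.04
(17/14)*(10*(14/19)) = 170/19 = 8.95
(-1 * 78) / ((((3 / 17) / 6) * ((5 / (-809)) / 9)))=19309212 / 5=3861842.40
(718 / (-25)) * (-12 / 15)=2872 / 125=22.98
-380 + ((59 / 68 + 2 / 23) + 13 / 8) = -1180571 / 3128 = -377.42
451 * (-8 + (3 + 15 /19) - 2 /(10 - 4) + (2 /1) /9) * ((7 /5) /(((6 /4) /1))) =-4666046 /2565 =-1819.12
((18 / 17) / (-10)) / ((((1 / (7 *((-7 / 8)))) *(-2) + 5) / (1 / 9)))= -49 / 22185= -0.00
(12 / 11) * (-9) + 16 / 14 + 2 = -6.68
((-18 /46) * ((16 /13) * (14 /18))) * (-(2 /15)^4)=1792 /15136875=0.00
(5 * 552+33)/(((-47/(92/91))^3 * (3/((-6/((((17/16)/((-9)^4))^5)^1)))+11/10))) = -297806956886190879644888743280640/11784491758483465816329024713079493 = -0.03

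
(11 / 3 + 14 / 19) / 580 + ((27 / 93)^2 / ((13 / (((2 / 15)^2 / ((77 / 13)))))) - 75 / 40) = -45682681841 / 24463408200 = -1.87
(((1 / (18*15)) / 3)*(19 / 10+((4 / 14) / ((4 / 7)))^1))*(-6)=-4 / 225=-0.02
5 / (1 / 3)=15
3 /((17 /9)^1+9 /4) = 108 /149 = 0.72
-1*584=-584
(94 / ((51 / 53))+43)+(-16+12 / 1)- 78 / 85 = 34621 / 255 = 135.77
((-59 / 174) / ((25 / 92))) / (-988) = 1357 / 1074450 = 0.00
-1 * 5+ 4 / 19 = -91 / 19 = -4.79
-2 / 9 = -0.22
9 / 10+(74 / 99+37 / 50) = 5909 / 2475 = 2.39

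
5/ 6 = 0.83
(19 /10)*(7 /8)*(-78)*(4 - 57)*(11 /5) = 3024021 /200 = 15120.10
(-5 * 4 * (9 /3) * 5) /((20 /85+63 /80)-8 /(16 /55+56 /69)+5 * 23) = -71128000 /25787831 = -2.76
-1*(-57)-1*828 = -771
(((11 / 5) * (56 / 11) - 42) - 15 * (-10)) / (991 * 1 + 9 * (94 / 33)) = 0.12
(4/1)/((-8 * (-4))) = 1/8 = 0.12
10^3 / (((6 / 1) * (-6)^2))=125 / 27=4.63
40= 40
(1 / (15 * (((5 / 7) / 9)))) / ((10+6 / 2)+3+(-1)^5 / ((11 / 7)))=231 / 4225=0.05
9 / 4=2.25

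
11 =11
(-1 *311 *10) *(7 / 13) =-21770 / 13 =-1674.62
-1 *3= -3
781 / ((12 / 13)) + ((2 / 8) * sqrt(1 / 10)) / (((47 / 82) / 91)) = 3731 * sqrt(10) / 940 + 10153 / 12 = 858.63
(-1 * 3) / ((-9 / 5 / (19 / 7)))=95 / 21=4.52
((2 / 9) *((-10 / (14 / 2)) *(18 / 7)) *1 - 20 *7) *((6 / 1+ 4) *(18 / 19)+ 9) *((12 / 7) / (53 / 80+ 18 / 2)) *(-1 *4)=9300096000 / 5037641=1846.12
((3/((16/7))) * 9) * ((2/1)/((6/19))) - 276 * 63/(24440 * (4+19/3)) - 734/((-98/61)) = 39472193653/74248720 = 531.62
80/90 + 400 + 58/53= 191746/477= 401.98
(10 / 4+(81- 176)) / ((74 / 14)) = -35 / 2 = -17.50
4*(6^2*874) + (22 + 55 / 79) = 9944417 / 79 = 125878.70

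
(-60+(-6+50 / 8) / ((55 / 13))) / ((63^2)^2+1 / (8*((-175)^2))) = -161540750 / 42454229895011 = -0.00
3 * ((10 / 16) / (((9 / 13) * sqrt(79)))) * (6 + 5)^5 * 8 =10468315 * sqrt(79) / 237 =392592.48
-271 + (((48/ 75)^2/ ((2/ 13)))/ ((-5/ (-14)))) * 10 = -122783/ 625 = -196.45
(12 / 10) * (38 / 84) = 19 / 35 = 0.54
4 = 4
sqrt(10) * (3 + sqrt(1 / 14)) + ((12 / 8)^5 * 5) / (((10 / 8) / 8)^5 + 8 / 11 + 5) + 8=sqrt(10) * (sqrt(14) + 42) / 14 + 30925926968 / 2113963591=24.96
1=1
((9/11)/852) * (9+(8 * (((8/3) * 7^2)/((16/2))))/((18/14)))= 2987/28116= 0.11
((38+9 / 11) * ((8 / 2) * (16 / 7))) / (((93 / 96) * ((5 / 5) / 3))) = 374784 / 341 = 1099.07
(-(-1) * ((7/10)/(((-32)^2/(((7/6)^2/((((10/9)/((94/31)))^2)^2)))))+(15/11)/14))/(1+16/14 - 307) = -271267550815539/554975538022400000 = -0.00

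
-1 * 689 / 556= -689 / 556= -1.24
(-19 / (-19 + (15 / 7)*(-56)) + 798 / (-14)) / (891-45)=-3952 / 58797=-0.07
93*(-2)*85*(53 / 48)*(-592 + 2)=41198225 / 4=10299556.25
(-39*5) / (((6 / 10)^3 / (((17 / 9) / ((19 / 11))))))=-1519375 / 1539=-987.25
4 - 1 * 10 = -6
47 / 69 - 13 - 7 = -1333 / 69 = -19.32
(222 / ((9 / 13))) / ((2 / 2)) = 962 / 3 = 320.67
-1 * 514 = -514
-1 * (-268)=268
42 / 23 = 1.83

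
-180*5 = -900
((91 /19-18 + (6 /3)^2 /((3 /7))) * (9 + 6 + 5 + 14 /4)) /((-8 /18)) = 31161 /152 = 205.01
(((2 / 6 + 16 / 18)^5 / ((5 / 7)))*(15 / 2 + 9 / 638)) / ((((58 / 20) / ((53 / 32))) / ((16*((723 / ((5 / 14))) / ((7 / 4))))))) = 8367552754792 / 27589005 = 303293.02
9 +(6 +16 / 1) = 31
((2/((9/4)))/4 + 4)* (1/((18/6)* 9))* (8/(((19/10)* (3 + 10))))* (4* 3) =640/1053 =0.61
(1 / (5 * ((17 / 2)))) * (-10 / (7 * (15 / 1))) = -4 / 1785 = -0.00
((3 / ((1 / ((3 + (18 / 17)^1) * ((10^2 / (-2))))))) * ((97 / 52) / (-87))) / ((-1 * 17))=-167325 / 217906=-0.77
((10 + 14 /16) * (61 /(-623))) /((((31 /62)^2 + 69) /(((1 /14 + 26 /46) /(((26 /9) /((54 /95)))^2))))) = -12848294763 /33901396927580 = -0.00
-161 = -161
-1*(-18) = 18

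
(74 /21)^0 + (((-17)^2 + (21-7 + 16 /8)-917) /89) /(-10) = 751 /445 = 1.69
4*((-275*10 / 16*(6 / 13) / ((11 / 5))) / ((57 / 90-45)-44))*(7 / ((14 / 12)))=337500 / 34463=9.79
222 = 222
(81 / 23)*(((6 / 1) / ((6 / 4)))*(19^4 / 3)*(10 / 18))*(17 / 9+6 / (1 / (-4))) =-518677580 / 69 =-7517066.38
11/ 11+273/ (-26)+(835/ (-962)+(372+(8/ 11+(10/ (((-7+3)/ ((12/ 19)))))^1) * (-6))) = 36868213/ 100529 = 366.74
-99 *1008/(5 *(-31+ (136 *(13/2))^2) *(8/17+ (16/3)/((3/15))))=-70686/75103625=-0.00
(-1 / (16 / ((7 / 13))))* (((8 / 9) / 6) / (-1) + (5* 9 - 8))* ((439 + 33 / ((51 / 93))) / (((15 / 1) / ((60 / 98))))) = -4221785 / 167076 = -25.27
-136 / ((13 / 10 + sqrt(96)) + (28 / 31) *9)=123233680 / 681671 - 52278400 *sqrt(6) / 681671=-7.07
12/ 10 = 1.20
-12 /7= -1.71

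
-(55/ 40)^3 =-1331/ 512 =-2.60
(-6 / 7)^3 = -216 / 343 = -0.63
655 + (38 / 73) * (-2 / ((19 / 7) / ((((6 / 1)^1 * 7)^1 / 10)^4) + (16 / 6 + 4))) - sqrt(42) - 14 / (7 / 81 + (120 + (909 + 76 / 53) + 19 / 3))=648.35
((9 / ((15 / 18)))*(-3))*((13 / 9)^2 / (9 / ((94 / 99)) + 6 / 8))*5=-63544 / 1923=-33.04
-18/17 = -1.06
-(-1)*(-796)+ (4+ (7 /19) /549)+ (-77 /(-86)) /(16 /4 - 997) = -235167714499 /296928846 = -792.00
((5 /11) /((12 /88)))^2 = 100 /9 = 11.11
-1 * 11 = -11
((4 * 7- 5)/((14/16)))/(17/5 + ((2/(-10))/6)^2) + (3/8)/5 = 6688281/857080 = 7.80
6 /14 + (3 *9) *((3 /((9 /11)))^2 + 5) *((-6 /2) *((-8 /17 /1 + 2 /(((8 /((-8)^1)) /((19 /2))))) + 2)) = 3106077 /119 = 26101.49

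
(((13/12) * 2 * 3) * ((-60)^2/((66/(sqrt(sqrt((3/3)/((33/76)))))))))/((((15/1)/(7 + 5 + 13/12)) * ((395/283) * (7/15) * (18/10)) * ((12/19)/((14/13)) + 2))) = 274361425 * 19^(1/4) * sqrt(2) * 33^(3/4)/88783992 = 125.63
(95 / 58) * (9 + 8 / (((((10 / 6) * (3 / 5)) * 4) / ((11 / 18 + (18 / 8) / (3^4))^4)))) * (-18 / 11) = -744620735 / 29766528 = -25.02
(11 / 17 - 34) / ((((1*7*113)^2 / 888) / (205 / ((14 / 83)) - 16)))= -603871524 / 10636577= -56.77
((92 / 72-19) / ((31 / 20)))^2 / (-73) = -10176100 / 5682393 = -1.79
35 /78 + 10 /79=3545 /6162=0.58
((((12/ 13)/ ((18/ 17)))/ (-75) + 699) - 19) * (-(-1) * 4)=2719.95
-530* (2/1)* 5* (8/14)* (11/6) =-116600/21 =-5552.38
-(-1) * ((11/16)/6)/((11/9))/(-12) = -1/128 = -0.01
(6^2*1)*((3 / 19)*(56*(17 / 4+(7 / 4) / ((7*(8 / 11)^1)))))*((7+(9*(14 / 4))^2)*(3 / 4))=333145953 / 304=1095874.85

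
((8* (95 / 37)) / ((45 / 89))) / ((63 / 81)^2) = 121752 / 1813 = 67.15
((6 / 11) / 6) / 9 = 1 / 99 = 0.01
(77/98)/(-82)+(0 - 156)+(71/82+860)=809175/1148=704.86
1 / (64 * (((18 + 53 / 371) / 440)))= 0.38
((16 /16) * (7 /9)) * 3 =7 /3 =2.33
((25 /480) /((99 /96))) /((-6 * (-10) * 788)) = 1 /936144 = 0.00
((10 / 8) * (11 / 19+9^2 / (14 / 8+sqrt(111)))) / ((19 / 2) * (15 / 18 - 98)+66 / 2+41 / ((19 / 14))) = -0.01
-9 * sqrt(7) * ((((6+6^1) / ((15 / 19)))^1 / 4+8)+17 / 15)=-582 * sqrt(7) / 5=-307.97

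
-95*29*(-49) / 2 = 134995 / 2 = 67497.50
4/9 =0.44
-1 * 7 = -7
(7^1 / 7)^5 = 1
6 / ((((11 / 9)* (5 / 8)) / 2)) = 864 / 55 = 15.71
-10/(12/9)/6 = -5/4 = -1.25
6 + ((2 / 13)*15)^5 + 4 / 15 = 71.71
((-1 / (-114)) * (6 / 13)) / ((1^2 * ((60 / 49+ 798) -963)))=-49 / 1982175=-0.00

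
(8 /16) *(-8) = -4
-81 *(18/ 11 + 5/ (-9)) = -963/ 11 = -87.55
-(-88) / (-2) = -44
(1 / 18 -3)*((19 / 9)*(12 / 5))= -2014 / 135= -14.92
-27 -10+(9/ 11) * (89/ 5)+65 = 2341/ 55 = 42.56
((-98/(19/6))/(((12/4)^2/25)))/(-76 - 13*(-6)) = -2450/57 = -42.98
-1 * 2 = -2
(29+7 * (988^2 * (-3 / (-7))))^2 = 8575883828521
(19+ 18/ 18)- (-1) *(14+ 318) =352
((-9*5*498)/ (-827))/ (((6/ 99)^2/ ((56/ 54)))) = 6327090/ 827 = 7650.65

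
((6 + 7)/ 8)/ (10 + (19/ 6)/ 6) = 117/ 758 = 0.15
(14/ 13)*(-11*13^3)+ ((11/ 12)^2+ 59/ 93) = -116173481/ 4464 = -26024.53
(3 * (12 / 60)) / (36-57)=-1 / 35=-0.03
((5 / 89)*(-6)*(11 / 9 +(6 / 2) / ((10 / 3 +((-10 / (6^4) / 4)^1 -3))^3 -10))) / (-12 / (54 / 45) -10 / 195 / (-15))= 1402450952696625 / 45153222310575836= 0.03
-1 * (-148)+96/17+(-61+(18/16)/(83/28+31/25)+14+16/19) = 22762751/211242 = 107.76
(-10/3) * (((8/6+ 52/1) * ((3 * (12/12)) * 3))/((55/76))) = -2210.91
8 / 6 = 4 / 3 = 1.33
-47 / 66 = -0.71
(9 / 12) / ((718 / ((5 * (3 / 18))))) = 5 / 5744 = 0.00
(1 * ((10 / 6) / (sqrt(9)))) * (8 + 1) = 5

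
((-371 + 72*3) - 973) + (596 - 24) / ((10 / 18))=-492 / 5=-98.40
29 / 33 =0.88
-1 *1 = -1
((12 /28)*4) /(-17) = -12 /119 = -0.10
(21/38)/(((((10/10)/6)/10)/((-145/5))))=-18270/19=-961.58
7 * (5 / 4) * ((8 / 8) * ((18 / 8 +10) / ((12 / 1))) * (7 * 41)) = 492205 / 192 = 2563.57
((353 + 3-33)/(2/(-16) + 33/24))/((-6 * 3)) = -646/45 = -14.36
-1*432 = -432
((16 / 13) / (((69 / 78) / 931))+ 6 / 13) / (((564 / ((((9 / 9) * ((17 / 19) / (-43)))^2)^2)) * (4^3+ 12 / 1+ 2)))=16179437557 / 2930239547654053284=0.00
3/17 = 0.18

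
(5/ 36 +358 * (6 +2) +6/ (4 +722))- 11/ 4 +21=6277861/ 2178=2882.40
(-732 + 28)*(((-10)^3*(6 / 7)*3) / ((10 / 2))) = 2534400 / 7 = 362057.14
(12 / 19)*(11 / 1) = 132 / 19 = 6.95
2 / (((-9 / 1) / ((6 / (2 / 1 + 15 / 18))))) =-8 / 17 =-0.47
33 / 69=11 / 23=0.48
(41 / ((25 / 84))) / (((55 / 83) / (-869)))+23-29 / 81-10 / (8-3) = -180637.82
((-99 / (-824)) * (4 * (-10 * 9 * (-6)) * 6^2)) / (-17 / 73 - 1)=-780516 / 103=-7577.83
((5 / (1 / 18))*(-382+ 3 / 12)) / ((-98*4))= 68715 / 784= 87.65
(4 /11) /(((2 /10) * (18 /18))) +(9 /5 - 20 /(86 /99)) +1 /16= -19.34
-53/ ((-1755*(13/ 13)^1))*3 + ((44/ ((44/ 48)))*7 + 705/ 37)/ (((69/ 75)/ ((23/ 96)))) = 64105627/ 692640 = 92.55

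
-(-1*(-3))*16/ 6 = -8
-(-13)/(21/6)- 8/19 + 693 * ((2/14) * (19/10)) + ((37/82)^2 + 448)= 639.60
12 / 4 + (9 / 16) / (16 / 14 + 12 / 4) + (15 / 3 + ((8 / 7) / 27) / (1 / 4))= 728323 / 87696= 8.31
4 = 4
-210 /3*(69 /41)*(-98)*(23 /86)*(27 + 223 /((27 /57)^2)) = 150038524300 /47601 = 3152003.62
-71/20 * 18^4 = -1863324/5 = -372664.80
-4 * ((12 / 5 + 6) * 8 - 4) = -1264 / 5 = -252.80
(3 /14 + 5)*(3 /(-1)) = -219 /14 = -15.64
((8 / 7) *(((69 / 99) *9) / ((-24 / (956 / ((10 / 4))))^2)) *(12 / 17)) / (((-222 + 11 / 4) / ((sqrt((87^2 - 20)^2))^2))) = -333912909.47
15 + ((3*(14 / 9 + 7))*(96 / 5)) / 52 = 1591 / 65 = 24.48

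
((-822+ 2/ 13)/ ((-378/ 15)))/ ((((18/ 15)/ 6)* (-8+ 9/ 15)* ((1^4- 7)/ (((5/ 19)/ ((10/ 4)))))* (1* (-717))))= -667750/ 1238453307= -0.00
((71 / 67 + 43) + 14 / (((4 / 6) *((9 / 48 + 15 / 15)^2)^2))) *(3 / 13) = 1430750232 / 113509591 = 12.60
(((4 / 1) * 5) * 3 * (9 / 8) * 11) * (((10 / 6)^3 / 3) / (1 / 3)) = 6875 / 2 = 3437.50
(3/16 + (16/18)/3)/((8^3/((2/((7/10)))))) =1045/387072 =0.00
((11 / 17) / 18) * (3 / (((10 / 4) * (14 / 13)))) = 0.04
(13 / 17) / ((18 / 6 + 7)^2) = 13 / 1700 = 0.01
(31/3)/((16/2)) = 31/24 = 1.29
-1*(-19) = 19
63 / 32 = 1.97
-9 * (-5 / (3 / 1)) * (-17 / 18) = -85 / 6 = -14.17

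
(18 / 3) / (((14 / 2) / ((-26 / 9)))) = -52 / 21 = -2.48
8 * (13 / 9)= 104 / 9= 11.56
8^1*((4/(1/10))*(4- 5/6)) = 3040/3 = 1013.33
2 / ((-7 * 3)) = -2 / 21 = -0.10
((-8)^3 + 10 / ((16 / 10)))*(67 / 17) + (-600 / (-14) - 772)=-76227 / 28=-2722.39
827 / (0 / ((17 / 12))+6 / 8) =3308 / 3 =1102.67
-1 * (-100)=100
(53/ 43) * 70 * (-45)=-3882.56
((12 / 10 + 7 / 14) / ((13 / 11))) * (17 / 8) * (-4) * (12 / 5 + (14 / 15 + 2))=-12716 / 195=-65.21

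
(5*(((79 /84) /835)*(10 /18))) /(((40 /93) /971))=2377979 /336672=7.06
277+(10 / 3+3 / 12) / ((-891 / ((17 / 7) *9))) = 2302801 / 8316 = 276.91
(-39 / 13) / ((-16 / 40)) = 15 / 2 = 7.50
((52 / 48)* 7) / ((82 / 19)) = 1729 / 984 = 1.76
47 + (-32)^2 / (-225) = 9551 / 225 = 42.45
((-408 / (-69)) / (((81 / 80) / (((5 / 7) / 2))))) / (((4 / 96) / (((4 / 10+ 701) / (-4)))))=-1816960 / 207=-8777.58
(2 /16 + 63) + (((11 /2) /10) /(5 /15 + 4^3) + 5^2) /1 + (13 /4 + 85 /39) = 93.56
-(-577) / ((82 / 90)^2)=1168425 / 1681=695.08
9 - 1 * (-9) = 18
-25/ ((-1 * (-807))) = -25/ 807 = -0.03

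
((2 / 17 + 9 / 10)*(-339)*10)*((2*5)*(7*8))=-32842320 / 17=-1931901.18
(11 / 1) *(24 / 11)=24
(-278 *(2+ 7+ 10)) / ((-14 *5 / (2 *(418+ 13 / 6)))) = 6657961 / 105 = 63409.15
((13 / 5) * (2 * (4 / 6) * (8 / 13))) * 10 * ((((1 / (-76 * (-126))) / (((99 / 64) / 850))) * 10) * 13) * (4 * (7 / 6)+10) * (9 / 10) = 22630400 / 10773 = 2100.66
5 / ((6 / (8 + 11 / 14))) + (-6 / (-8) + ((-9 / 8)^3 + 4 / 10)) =126293 / 17920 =7.05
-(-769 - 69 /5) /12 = 1957 /30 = 65.23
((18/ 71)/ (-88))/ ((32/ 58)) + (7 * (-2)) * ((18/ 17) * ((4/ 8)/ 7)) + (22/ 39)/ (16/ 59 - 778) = -809563203245/ 760317070656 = -1.06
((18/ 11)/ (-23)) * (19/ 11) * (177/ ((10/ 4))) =-121068/ 13915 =-8.70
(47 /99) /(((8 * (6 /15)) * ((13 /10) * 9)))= 1175 /92664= 0.01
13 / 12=1.08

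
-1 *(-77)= 77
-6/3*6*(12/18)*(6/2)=-24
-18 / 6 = -3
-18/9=-2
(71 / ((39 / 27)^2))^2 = 33074001 / 28561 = 1158.01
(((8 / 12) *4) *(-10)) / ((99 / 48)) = -1280 / 99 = -12.93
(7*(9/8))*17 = 1071/8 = 133.88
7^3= 343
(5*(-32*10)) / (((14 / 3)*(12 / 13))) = -2600 / 7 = -371.43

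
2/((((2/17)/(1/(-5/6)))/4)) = -408/5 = -81.60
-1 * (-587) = 587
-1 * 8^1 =-8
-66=-66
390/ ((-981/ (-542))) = 70460/ 327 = 215.47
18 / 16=1.12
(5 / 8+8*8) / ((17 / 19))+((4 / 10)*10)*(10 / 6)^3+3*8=421349 / 3672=114.75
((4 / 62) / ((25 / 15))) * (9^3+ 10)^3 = 2421500514 / 155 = 15622583.96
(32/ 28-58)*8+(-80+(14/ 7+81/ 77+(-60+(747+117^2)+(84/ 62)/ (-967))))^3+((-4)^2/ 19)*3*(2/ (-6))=683143411708274587162183474759259/ 233663178582948366791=2923624577270.59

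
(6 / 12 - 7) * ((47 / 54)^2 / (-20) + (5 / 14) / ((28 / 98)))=-918983 / 116640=-7.88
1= 1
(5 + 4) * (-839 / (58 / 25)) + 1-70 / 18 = -1700483 / 522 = -3257.63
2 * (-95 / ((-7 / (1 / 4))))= 95 / 14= 6.79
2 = 2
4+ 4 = 8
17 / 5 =3.40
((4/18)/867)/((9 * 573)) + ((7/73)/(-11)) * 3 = -845039885/32312777013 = -0.03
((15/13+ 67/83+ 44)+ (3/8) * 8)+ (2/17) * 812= 2650389/18343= 144.49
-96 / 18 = -16 / 3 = -5.33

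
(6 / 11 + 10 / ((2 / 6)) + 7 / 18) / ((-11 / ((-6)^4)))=-441000 / 121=-3644.63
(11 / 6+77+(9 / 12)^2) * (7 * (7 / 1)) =186739 / 48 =3890.40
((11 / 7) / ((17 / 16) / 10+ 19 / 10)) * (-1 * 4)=-7040 / 2247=-3.13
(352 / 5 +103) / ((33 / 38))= 10982 / 55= 199.67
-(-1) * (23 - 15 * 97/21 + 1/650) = -210593/4550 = -46.28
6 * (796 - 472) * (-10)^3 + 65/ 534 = -1038095935/ 534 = -1943999.88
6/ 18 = 1/ 3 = 0.33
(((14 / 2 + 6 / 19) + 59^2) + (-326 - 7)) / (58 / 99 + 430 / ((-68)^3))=933100385184 / 172847617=5398.40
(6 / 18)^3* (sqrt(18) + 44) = sqrt(2) / 9 + 44 / 27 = 1.79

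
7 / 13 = 0.54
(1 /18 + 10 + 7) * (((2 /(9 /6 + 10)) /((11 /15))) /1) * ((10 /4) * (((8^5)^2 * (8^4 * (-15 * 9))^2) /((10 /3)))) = 251979776851099779072000 /253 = 995967497435176992379.45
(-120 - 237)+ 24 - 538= -871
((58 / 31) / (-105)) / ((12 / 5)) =-29 / 3906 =-0.01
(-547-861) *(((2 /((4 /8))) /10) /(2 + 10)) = -704 /15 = -46.93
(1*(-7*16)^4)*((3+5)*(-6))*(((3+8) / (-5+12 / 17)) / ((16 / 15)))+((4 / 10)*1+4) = 6620582708806 / 365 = 18138582763.85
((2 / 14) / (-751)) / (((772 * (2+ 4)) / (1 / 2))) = -1 / 48700848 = -0.00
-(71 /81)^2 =-5041 /6561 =-0.77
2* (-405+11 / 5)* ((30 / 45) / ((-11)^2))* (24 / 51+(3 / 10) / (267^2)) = -7657457596 / 3666036825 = -2.09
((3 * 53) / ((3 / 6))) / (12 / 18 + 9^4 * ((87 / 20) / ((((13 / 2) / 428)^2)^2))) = 68117985 / 114925292249241557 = 0.00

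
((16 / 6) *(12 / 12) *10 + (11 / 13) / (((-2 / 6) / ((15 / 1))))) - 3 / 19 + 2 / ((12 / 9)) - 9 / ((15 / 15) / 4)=-68273 / 1482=-46.07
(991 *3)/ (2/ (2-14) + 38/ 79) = 1409202/ 149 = 9457.73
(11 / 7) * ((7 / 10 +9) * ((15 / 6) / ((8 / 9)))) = 9603 / 224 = 42.87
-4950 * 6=-29700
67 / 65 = 1.03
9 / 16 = 0.56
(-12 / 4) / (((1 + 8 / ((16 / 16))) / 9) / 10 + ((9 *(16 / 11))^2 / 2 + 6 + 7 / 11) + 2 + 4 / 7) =-8470 / 268199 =-0.03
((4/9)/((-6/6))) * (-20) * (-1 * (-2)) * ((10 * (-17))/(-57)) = 27200/513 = 53.02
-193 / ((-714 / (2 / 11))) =193 / 3927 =0.05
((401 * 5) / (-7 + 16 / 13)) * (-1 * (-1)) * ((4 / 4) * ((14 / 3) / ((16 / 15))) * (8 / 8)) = -36491 / 24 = -1520.46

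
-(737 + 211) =-948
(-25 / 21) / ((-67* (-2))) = -25 / 2814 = -0.01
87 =87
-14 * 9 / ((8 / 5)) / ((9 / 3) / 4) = -105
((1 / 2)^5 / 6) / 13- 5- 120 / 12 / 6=-16639 / 2496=-6.67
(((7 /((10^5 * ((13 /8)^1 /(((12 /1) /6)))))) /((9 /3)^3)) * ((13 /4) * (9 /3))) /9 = 7 /2025000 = 0.00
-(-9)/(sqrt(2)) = 9 * sqrt(2)/2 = 6.36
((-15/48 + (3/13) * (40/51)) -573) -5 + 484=-332849/3536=-94.13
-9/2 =-4.50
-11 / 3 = -3.67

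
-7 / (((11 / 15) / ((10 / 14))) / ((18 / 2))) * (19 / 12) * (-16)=1554.55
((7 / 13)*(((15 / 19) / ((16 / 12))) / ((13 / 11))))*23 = 79695 / 12844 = 6.20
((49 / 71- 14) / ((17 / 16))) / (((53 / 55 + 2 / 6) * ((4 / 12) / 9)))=-33679800 / 129149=-260.78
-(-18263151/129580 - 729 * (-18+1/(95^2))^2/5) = 47379.56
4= 4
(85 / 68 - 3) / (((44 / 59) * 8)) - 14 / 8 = -2877 / 1408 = -2.04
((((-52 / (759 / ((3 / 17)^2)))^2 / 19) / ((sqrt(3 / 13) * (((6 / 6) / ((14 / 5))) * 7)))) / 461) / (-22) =-8112 * sqrt(39) / 2575454867697305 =-0.00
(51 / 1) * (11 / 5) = 561 / 5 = 112.20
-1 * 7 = -7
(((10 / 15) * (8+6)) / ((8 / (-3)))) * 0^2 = 0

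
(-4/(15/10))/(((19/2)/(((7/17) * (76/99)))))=-448/5049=-0.09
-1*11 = -11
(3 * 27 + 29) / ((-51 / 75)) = -2750 / 17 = -161.76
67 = 67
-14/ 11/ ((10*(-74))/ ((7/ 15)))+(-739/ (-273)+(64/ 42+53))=45421837/ 793650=57.23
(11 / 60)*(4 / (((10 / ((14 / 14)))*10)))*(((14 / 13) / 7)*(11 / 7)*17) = 2057 / 68250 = 0.03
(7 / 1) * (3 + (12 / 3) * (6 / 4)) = 63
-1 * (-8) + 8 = 16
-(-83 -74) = 157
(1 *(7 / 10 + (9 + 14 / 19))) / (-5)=-1983 / 950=-2.09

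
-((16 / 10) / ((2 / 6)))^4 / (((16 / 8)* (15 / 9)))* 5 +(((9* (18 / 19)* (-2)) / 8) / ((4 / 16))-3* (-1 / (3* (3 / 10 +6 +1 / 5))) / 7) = -869651056 / 1080625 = -804.77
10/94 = 5/47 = 0.11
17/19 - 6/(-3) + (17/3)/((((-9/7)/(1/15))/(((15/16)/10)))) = 235339/82080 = 2.87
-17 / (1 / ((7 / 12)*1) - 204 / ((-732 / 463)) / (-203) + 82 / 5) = -1052555 / 1082191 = -0.97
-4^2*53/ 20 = -212/ 5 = -42.40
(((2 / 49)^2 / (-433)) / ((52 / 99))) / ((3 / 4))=-132 / 13515229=-0.00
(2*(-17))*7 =-238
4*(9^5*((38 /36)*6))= 1495908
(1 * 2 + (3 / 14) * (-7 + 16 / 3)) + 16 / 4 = 79 / 14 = 5.64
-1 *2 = -2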